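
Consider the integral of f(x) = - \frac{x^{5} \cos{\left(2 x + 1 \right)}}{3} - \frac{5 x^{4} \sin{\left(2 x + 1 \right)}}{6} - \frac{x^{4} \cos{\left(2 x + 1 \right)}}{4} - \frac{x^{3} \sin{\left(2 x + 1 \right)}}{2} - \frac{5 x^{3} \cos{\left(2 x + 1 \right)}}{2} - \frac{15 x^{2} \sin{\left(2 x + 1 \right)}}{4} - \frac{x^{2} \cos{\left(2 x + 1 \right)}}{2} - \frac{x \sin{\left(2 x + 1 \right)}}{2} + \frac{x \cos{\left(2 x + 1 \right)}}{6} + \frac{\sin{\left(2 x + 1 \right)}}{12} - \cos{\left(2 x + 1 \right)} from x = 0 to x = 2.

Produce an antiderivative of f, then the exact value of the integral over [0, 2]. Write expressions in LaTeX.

Antiderivative: F(x) = - \frac{x^{5} \sin{\left(2 x + 1 \right)}}{6} - \frac{x^{4} \sin{\left(2 x + 1 \right)}}{8} - \frac{5 x^{3} \sin{\left(2 x + 1 \right)}}{4} - \frac{x^{2} \sin{\left(2 x + 1 \right)}}{4} + \frac{x \sin{\left(2 x + 1 \right)}}{12} - \frac{\sin{\left(2 x + 1 \right)}}{2}; value = \frac{\sin{\left(1 \right)}}{2} - \frac{56 \sin{\left(5 \right)}}{3}

Recognize the product-rule pattern: f = u'v + uv' with u = - \frac{x^{5}}{6} - \frac{x^{4}}{8} - \frac{5 x^{3}}{4} - \frac{x^{2}}{4} + \frac{x}{12} - \frac{1}{2}, v = \sin{\left(2 x + 1 \right)}, so integration by parts undoes it.
F(x) = - \frac{x^{5} \sin{\left(2 x + 1 \right)}}{6} - \frac{x^{4} \sin{\left(2 x + 1 \right)}}{8} - \frac{5 x^{3} \sin{\left(2 x + 1 \right)}}{4} - \frac{x^{2} \sin{\left(2 x + 1 \right)}}{4} + \frac{x \sin{\left(2 x + 1 \right)}}{12} - \frac{\sin{\left(2 x + 1 \right)}}{2} is an antiderivative of f.
Check: d/dx[- \frac{x^{5} \sin{\left(2 x + 1 \right)}}{6} - \frac{x^{4} \sin{\left(2 x + 1 \right)}}{8} - \frac{5 x^{3} \sin{\left(2 x + 1 \right)}}{4} - \frac{x^{2} \sin{\left(2 x + 1 \right)}}{4} + \frac{x \sin{\left(2 x + 1 \right)}}{12} - \frac{\sin{\left(2 x + 1 \right)}}{2}] = - \frac{x^{5} \cos{\left(2 x + 1 \right)}}{3} - \frac{5 x^{4} \sin{\left(2 x + 1 \right)}}{6} - \frac{x^{4} \cos{\left(2 x + 1 \right)}}{4} - \frac{x^{3} \sin{\left(2 x + 1 \right)}}{2} - \frac{5 x^{3} \cos{\left(2 x + 1 \right)}}{2} - \frac{15 x^{2} \sin{\left(2 x + 1 \right)}}{4} - \frac{x^{2} \cos{\left(2 x + 1 \right)}}{2} - \frac{x \sin{\left(2 x + 1 \right)}}{2} + \frac{x \cos{\left(2 x + 1 \right)}}{6} + \frac{\sin{\left(2 x + 1 \right)}}{12} - \cos{\left(2 x + 1 \right)} = f(x).
F(2) = - \frac{56 \sin{\left(5 \right)}}{3}; F(0) = - \frac{\sin{\left(1 \right)}}{2}.
Integral = F(2) - F(0) = \frac{\sin{\left(1 \right)}}{2} - \frac{56 \sin{\left(5 \right)}}{3}.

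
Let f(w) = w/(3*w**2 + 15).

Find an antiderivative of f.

An antiderivative is F(w) = log(w**2 + 5)/6.

The substitution u = w**2 + 5 works: f is exactly (dF/du)*(du/dw) for that inner function.
Check: d/dw[log(w**2 + 5)/6] = w/(3*w**2 + 15) = f(w).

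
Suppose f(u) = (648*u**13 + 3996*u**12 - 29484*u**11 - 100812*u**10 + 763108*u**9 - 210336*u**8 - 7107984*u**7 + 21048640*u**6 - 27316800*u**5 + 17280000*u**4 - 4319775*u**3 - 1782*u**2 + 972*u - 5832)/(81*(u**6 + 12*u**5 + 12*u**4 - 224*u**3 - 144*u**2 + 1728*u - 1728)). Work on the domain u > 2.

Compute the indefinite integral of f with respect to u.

F(u) = (u**2 - 5*u/3)**4 + (3*u - 6)**(-2) - 3/(2*(u + 6)**2) + C

Any candidate F(u) must reproduce f(u) exactly when differentiated.
Check: d/du[(u**2 - 5*u/3)**4 + (3*u - 6)**(-2) - 3/(2*(u + 6)**2)] = (648*u**13 + 3996*u**12 - 29484*u**11 - 100812*u**10 + 763108*u**9 - 210336*u**8 - 7107984*u**7 + 21048640*u**6 - 27316800*u**5 + 17280000*u**4 - 4319775*u**3 - 1782*u**2 + 972*u - 5832)/(81*u**6 + 972*u**5 + 972*u**4 - 18144*u**3 - 11664*u**2 + 139968*u - 139968), which equals f(u).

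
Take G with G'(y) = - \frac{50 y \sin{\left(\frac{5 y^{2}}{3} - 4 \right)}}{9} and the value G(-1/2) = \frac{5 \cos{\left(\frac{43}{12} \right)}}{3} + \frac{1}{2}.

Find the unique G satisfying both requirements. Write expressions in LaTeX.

G(y) = \frac{10 \cos{\left(\frac{5 y^{2}}{3} - 4 \right)} + 3}{6}

G'(y) matches the chain-rule pattern g'(h)*h' with inner function h(y) = \frac{5 y^{2}}{3} - 4; substituting u = h(y) collapses the integral.
A general antiderivative is \frac{5 \cos{\left(\frac{5 y^{2}}{3} - 4 \right)}}{3} + C.
The condition gives C = \frac{5 \cos{\left(\frac{43}{12} \right)}}{3} + \frac{1}{2} - (\frac{5 \cos{\left(\frac{43}{12} \right)}}{3}) = \frac{1}{2}.
So G(y) = \frac{10 \cos{\left(\frac{5 y^{2}}{3} - 4 \right)} + 3}{6}.
Check: d/dy[\frac{10 \cos{\left(\frac{5 y^{2}}{3} - 4 \right)} + 3}{6}] = - \frac{50 y \sin{\left(\frac{5 y^{2}}{3} - 4 \right)}}{9} = G'(y).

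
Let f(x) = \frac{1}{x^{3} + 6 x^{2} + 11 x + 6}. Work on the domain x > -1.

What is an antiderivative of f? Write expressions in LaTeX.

The denominator factors as \left(x + 1\right) \left(x + 2\right) \left(x + 3\right); partial fractions split f into directly integrable pieces: \frac{1}{2 \left(x + 3\right)} - \frac{1}{x + 2} + \frac{1}{2 \left(x + 1\right)}.
Check: d/dx[- \log{\left(x + 2 \right)} + \frac{\log{\left(x^{2} + 4 x + 3 \right)}}{2}] = \frac{1}{x^{3} + 6 x^{2} + 11 x + 6} = f(x).

An antiderivative is F(x) = - \log{\left(x + 2 \right)} + \frac{\log{\left(x^{2} + 4 x + 3 \right)}}{2}.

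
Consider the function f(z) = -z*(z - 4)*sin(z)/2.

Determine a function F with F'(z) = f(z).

An antiderivative is F(z) = z**2*cos(z)/2 - z*sin(z) - 2*z*cos(z) + 2*sin(z) - cos(z).

Whatever form F(z) takes, F'(z) = f(z) is non-negotiable.
Check: d/dz[z**2*cos(z)/2 - z*sin(z) - 2*z*cos(z) + 2*sin(z) - cos(z)] = -z**2*sin(z)/2 + 2*z*sin(z), which equals f(z).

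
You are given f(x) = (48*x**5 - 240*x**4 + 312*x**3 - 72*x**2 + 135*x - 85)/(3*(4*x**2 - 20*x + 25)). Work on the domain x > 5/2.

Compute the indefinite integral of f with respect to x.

F(x) = (6*x**4*(2*x - 5) + 3*x**2*(2*x - 5) - 6*x*(2*x - 5) + 10)/(6*(2*x - 5)) + C

For F(x) to be correct the identity F'(x) - f(x) = 0 must hold.
Check: d/dx[(6*x**4*(2*x - 5) + 3*x**2*(2*x - 5) - 6*x*(2*x - 5) + 10)/(6*(2*x - 5))] = (48*x**5 - 240*x**4 + 312*x**3 - 72*x**2 + 135*x - 85)/(12*x**2 - 60*x + 75), which equals f(x).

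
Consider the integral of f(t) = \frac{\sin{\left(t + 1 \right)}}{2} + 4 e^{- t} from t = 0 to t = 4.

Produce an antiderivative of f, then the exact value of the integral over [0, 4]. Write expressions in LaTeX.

Antiderivative: F(t) = - \frac{\cos{\left(t + 1 \right)}}{2} - 4 e^{- t}; value = - \frac{\cos{\left(5 \right)}}{2} - \frac{4}{e^{4}} + \frac{\cos{\left(1 \right)}}{2} + 4

The integrand splits into summands that can be handled one at a time.
F(t) = - \frac{\cos{\left(t + 1 \right)}}{2} - 4 e^{- t} is an antiderivative of f.
Check: d/dt[- \frac{\cos{\left(t + 1 \right)}}{2} - 4 e^{- t}] = \frac{\left(e^{t} \sin{\left(t + 1 \right)} + 8\right) e^{- t}}{2}, which equals f(t).
F(4) = - \frac{\cos{\left(5 \right)}}{2} - \frac{4}{e^{4}}; F(0) = -4 - \frac{\cos{\left(1 \right)}}{2}.
Integral = F(4) - F(0) = - \frac{\cos{\left(5 \right)}}{2} - \frac{4}{e^{4}} + \frac{\cos{\left(1 \right)}}{2} + 4.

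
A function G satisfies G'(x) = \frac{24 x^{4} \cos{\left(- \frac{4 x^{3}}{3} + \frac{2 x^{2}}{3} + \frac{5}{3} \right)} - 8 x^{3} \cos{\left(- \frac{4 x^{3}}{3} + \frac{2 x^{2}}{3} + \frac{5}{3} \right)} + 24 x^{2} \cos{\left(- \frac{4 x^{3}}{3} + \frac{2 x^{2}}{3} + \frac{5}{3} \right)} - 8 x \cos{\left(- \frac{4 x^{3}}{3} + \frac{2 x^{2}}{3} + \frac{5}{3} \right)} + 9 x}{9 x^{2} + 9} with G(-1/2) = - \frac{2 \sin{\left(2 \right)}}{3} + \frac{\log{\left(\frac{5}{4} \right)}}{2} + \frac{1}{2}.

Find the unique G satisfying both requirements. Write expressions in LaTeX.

G(x) = \frac{\log{\left(x^{2} + 1 \right)}}{2} - \frac{2 \sin{\left(- \frac{4 x^{3}}{3} + \frac{2 x^{2}}{3} + \frac{5}{3} \right)}}{3} + \frac{1}{2}

Check a candidate G(x) by differentiating: d/dx[G] must match the given G'(x).
A general antiderivative is \frac{\log{\left(x^{2} + 1 \right)}}{2} - \frac{2 \sin{\left(- \frac{4 x^{3}}{3} + \frac{2 x^{2}}{3} + \frac{5}{3} \right)}}{3} + C.
The condition gives C = - \frac{2 \sin{\left(2 \right)}}{3} + \frac{\log{\left(\frac{5}{4} \right)}}{2} + \frac{1}{2} - (- \frac{2 \sin{\left(2 \right)}}{3} + \frac{\log{\left(\frac{5}{4} \right)}}{2}) = \frac{1}{2}.
So G(x) = \frac{\log{\left(x^{2} + 1 \right)}}{2} - \frac{2 \sin{\left(- \frac{4 x^{3}}{3} + \frac{2 x^{2}}{3} + \frac{5}{3} \right)}}{3} + \frac{1}{2}.
Check: d/dx[\frac{\log{\left(x^{2} + 1 \right)}}{2} - \frac{2 \sin{\left(- \frac{4 x^{3}}{3} + \frac{2 x^{2}}{3} + \frac{5}{3} \right)}}{3} + \frac{1}{2}] = \frac{24 x^{4} \cos{\left(- \frac{4 x^{3}}{3} + \frac{2 x^{2}}{3} + \frac{5}{3} \right)} - 8 x^{3} \cos{\left(- \frac{4 x^{3}}{3} + \frac{2 x^{2}}{3} + \frac{5}{3} \right)} + 24 x^{2} \cos{\left(- \frac{4 x^{3}}{3} + \frac{2 x^{2}}{3} + \frac{5}{3} \right)} - 8 x \cos{\left(- \frac{4 x^{3}}{3} + \frac{2 x^{2}}{3} + \frac{5}{3} \right)} + 9 x}{9 x^{2} + 9} = G'(x).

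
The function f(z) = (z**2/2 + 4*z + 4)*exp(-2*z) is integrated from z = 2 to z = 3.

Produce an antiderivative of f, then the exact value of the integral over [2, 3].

Antiderivative: F(z) = (-2*z**2 - 18*z - 25)*exp(-2*z)/8; value = -97*exp(-6)/8 + 69*exp(-4)/8

Recognize the product-rule pattern: f = u'v + uv' with u = -z**2/4 - 9*z/4 - 25/8, v = exp(-2*z), so integration by parts undoes it.
F(z) = (-2*z**2 - 18*z - 25)*exp(-2*z)/8 is an antiderivative of f.
Check: d/dz[(-2*z**2 - 18*z - 25)*exp(-2*z)/8] = (z**2 + 8*z + 8)*exp(-2*z)/2, which equals f(z).
F(3) = -97*exp(-6)/8; F(2) = -69*exp(-4)/8.
Integral = F(3) - F(2) = -97*exp(-6)/8 + 69*exp(-4)/8.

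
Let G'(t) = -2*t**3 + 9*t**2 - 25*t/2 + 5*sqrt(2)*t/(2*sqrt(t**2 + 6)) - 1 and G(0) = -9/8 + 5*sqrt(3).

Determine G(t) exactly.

G(t) = -(4*t**4 - 24*t**3 + 50*t**2 + 8*t - 20*sqrt(2)*sqrt(t**2 + 6) + 9)/8

The integrand splits into summands that can be handled one at a time.
A general antiderivative is -5*t**2/4 - 5*t/2 + 5*sqrt(t**2/2 + 3) - (t**2 - 3*t + 1/2)**2/2 + C.
The condition gives C = -9/8 + 5*sqrt(3) - (-1/8 + 5*sqrt(3)) = -1.
So G(t) = -(4*t**4 - 24*t**3 + 50*t**2 + 8*t - 20*sqrt(2)*sqrt(t**2 + 6) + 9)/8.
Check: d/dt[-(4*t**4 - 24*t**3 + 50*t**2 + 8*t - 20*sqrt(2)*sqrt(t**2 + 6) + 9)/8] = (-4*t**3*sqrt(t**2 + 6) + 18*t**2*sqrt(t**2 + 6) - 25*t*sqrt(t**2 + 6) + 5*sqrt(2)*t - 2*sqrt(t**2 + 6))/(2*sqrt(t**2 + 6)), which equals G'(t).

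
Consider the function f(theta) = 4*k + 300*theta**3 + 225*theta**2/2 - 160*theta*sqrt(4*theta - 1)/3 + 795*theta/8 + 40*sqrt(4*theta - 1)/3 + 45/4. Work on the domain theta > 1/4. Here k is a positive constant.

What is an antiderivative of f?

Integrate term by term and add the pieces.
Check: d/dtheta[4*k*theta + 75*theta**4 + 75*theta**3/2 - 64*theta**2*sqrt(4*theta - 1)/3 + 795*theta**2/16 + 32*theta*sqrt(4*theta - 1)/3 + 45*theta/4 - 4*sqrt(4*theta - 1)/3] = (96*k*sqrt(4*theta - 1) + 7200*theta**3*sqrt(4*theta - 1) + 2700*theta**2*sqrt(4*theta - 1) - 5120*theta**2 + 2385*theta*sqrt(4*theta - 1) + 2560*theta + 270*sqrt(4*theta - 1) - 320)/(24*sqrt(4*theta - 1)), which equals f(theta).

An antiderivative is F(theta) = 4*k*theta + 75*theta**4 + 75*theta**3/2 - 64*theta**2*sqrt(4*theta - 1)/3 + 795*theta**2/16 + 32*theta*sqrt(4*theta - 1)/3 + 45*theta/4 - 4*sqrt(4*theta - 1)/3.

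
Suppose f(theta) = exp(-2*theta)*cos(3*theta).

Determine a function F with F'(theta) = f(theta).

Check any antiderivative F(theta) by computing F'(theta) and comparing it with f(theta).
Check: d/dtheta[(3*sin(3*theta) - 2*cos(3*theta))*exp(-2*theta)/13] = exp(-2*theta)*cos(3*theta) = f(theta).

An antiderivative is F(theta) = (3*sin(3*theta) - 2*cos(3*theta))*exp(-2*theta)/13.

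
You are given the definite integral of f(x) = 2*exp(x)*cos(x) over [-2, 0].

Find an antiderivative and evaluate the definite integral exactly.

Antiderivative: F(x) = (sin(x) + cos(x))*exp(x); value = -exp(-2)*cos(2) + exp(-2)*sin(2) + 1

For F(x) to be correct the identity F'(x) - f(x) = 0 must hold.
F(x) = (sin(x) + cos(x))*exp(x) is an antiderivative of f.
Check: d/dx[(sin(x) + cos(x))*exp(x)] = 2*exp(x)*cos(x) = f(x).
F(0) = 1; F(-2) = -exp(-2)*sin(2) + exp(-2)*cos(2).
Integral = F(0) - F(-2) = -exp(-2)*cos(2) + exp(-2)*sin(2) + 1.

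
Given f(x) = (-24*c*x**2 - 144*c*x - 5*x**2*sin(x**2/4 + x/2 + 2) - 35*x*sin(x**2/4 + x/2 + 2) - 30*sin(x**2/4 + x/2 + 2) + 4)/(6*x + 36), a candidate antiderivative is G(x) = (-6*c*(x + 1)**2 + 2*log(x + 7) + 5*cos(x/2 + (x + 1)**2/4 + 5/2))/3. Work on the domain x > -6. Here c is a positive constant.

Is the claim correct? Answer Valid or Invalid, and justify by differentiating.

d/dx[G] = (-24*c*x**2 - 192*c*x - 168*c - 5*x**2*sin(x**2/4 + x + 11/4) - 45*x*sin(x**2/4 + x + 11/4) - 70*sin(x**2/4 + x + 11/4) + 4)/(6*x + 42)
d/dx[G] - f(x) = (-24*c*x**2 - 312*c*x - 1008*c + 5*x**3*sin(x**2/4 + x/2 + 2) - 5*x**3*sin(x**2/4 + x + 11/4) + 70*x**2*sin(x**2/4 + x/2 + 2) - 75*x**2*sin(x**2/4 + x + 11/4) + 275*x*sin(x**2/4 + x/2 + 2) - 340*x*sin(x**2/4 + x + 11/4) + 210*sin(x**2/4 + x/2 + 2) - 420*sin(x**2/4 + x + 11/4) - 4)/(6*x**2 + 78*x + 252) != 0.

Invalid: d/dx[G] - f = (-24*c*x**2 - 312*c*x - 1008*c + 5*x**3*sin(x**2/4 + x/2 + 2) - 5*x**3*sin(x**2/4 + x + 11/4) + 70*x**2*sin(x**2/4 + x/2 + 2) - 75*x**2*sin(x**2/4 + x + 11/4) + 275*x*sin(x**2/4 + x/2 + 2) - 340*x*sin(x**2/4 + x + 11/4) + 210*sin(x**2/4 + x/2 + 2) - 420*sin(x**2/4 + x + 11/4) - 4)/(6*x**2 + 78*x + 252), which is not 0.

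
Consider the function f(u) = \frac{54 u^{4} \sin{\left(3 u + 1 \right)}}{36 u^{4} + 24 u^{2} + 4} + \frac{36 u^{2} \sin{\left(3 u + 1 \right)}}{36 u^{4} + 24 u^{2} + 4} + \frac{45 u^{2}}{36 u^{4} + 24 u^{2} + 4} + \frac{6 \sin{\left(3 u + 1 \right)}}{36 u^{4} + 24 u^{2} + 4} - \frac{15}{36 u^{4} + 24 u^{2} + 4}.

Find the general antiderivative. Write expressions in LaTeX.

The integrand splits into summands that can be handled one at a time.
Check: d/du[- \frac{5 u}{4 u^{2} + \frac{4}{3}} - \frac{\cos{\left(3 u + 1 \right)}}{2}] = \frac{54 u^{4} \sin{\left(3 u + 1 \right)} + 36 u^{2} \sin{\left(3 u + 1 \right)} + 45 u^{2} + 6 \sin{\left(3 u + 1 \right)} - 15}{36 u^{4} + 24 u^{2} + 4}, which equals f(u).

F(u) = - \frac{5 u}{4 u^{2} + \frac{4}{3}} - \frac{\cos{\left(3 u + 1 \right)}}{2} + C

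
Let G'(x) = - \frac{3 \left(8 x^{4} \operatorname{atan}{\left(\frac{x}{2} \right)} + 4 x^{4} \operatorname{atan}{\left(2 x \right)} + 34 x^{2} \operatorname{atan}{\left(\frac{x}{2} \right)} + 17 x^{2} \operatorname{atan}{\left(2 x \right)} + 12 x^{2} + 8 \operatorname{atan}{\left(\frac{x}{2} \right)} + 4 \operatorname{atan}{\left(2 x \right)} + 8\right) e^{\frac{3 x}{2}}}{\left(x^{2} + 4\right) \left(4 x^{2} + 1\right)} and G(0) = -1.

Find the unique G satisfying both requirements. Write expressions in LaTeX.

G(x) = 4 \left(- \operatorname{atan}{\left(\frac{x}{2} \right)} - \frac{\operatorname{atan}{\left(2 x \right)}}{2}\right) e^{\frac{3 x}{2}} - 1

Recognize the product-rule pattern: G'(x) = u'v + uv' with u = - 4 \operatorname{atan}{\left(\frac{x}{2} \right)} - 2 \operatorname{atan}{\left(2 x \right)}, v = e^{\frac{3 x}{2}}, so integration by parts undoes it.
A general antiderivative is 4 \left(- \operatorname{atan}{\left(\frac{x}{2} \right)} - \frac{\operatorname{atan}{\left(2 x \right)}}{2}\right) e^{\frac{3 x}{2}} + C.
The condition gives C = -1 - (0) = -1.
So G(x) = 4 \left(- \operatorname{atan}{\left(\frac{x}{2} \right)} - \frac{\operatorname{atan}{\left(2 x \right)}}{2}\right) e^{\frac{3 x}{2}} - 1.
Check: d/dx[4 \left(- \operatorname{atan}{\left(\frac{x}{2} \right)} - \frac{\operatorname{atan}{\left(2 x \right)}}{2}\right) e^{\frac{3 x}{2}} - 1] = \frac{- 24 x^{4} e^{\frac{3 x}{2}} \operatorname{atan}{\left(\frac{x}{2} \right)} - 12 x^{4} e^{\frac{3 x}{2}} \operatorname{atan}{\left(2 x \right)} - 102 x^{2} e^{\frac{3 x}{2}} \operatorname{atan}{\left(\frac{x}{2} \right)} - 51 x^{2} e^{\frac{3 x}{2}} \operatorname{atan}{\left(2 x \right)} - 36 x^{2} e^{\frac{3 x}{2}} - 24 e^{\frac{3 x}{2}} \operatorname{atan}{\left(\frac{x}{2} \right)} - 12 e^{\frac{3 x}{2}} \operatorname{atan}{\left(2 x \right)} - 24 e^{\frac{3 x}{2}}}{4 x^{4} + 17 x^{2} + 4}, which equals G'(x).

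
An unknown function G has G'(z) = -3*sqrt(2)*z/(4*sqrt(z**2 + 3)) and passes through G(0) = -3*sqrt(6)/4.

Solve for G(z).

G(z) = -3*sqrt(2*z**2 + 6)/4

G'(z) matches the chain-rule pattern g'(h)*h' with inner function h(z) = 2*z**2 + 6; substituting u = h(z) collapses the integral.
A general antiderivative is -3*sqrt(2*z**2 + 6)/4 + C.
The condition gives C = -3*sqrt(6)/4 - (-3*sqrt(6)/4) = 0.
So G(z) = -3*sqrt(2*z**2 + 6)/4.
Check: d/dz[-3*sqrt(2*z**2 + 6)/4] = -3*sqrt(2)*z/(4*sqrt(z**2 + 3)) = G'(z).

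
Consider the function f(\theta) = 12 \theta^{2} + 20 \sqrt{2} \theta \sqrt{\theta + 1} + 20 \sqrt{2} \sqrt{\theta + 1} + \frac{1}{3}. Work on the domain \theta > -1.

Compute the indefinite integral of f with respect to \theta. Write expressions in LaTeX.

F(\theta) = \frac{12 \theta^{3} + \theta + 24 \sqrt{2} \left(\theta + 1\right)^{\frac{5}{2}}}{3} + C

Integrate term by term and add the pieces.
Check: d/d\theta[\frac{12 \theta^{3} + \theta + 24 \sqrt{2} \left(\theta + 1\right)^{\frac{5}{2}}}{3}] = 12 \theta^{2} + 20 \sqrt{2} \theta \sqrt{\theta + 1} + 20 \sqrt{2} \sqrt{\theta + 1} + \frac{1}{3} = f(\theta).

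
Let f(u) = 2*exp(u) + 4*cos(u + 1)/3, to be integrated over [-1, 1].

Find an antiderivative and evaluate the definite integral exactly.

Antiderivative: F(u) = 2*exp(u) + 4*sin(u + 1)/3; value = -2*exp(-1) + 4*sin(2)/3 + 2*exp(1)

Integrate term by term and add the pieces.
F(u) = 2*exp(u) + 4*sin(u + 1)/3 is an antiderivative of f.
Check: d/du[2*exp(u) + 4*sin(u + 1)/3] = 2*exp(u) + 4*cos(u + 1)/3 = f(u).
F(1) = 4*sin(2)/3 + 2*exp(1); F(-1) = 2*exp(-1).
Integral = F(1) - F(-1) = -2*exp(-1) + 4*sin(2)/3 + 2*exp(1).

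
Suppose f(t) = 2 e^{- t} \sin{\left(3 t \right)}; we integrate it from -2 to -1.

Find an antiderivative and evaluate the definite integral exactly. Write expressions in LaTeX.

Antiderivative: F(t) = \frac{\left(- \sin{\left(3 t \right)} - 3 \cos{\left(3 t \right)}\right) e^{- t}}{5}; value = \frac{e \sin{\left(3 \right)}}{5} - \frac{e^{2} \sin{\left(6 \right)}}{5} - \frac{3 e \cos{\left(3 \right)}}{5} + \frac{3 e^{2} \cos{\left(6 \right)}}{5}

A candidate is checked by its d/dt: the result must match f(t).
F(t) = \frac{\left(- \sin{\left(3 t \right)} - 3 \cos{\left(3 t \right)}\right) e^{- t}}{5} is an antiderivative of f.
Check: d/dt[\frac{\left(- \sin{\left(3 t \right)} - 3 \cos{\left(3 t \right)}\right) e^{- t}}{5}] = 2 e^{- t} \sin{\left(3 t \right)} = f(t).
F(-1) = \frac{e \sin{\left(3 \right)}}{5} - \frac{3 e \cos{\left(3 \right)}}{5}; F(-2) = - \frac{3 e^{2} \cos{\left(6 \right)}}{5} + \frac{e^{2} \sin{\left(6 \right)}}{5}.
Integral = F(-1) - F(-2) = \frac{e \sin{\left(3 \right)}}{5} - \frac{e^{2} \sin{\left(6 \right)}}{5} - \frac{3 e \cos{\left(3 \right)}}{5} + \frac{3 e^{2} \cos{\left(6 \right)}}{5}.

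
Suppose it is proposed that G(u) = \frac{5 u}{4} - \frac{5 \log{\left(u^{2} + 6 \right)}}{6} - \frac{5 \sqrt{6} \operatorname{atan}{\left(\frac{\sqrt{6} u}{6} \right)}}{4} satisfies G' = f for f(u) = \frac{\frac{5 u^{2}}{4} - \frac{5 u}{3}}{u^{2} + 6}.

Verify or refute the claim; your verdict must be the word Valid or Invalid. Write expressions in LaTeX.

d/du[G] = \frac{15 u^{2} - 20 u}{12 u^{2} + 72}
This equals f(u) exactly, so the claim holds.

Valid: G'(u) = f(u).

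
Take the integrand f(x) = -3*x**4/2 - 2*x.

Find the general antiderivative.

The integrand splits into summands that can be handled one at a time.
Check: d/dx[-x**2*(3*x**3 + 10)/10] = -3*x**4/2 - 2*x = f(x).

F(x) = -x**2*(3*x**3 + 10)/10 + C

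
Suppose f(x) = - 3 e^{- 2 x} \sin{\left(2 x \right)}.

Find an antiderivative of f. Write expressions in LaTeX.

An antiderivative is F(x) = \frac{3 e^{- 2 x} \sin{\left(2 x \right)}}{4} + \frac{3 e^{- 2 x} \cos{\left(2 x \right)}}{4}.

For F(x) to be correct the identity F'(x) - f(x) = 0 must hold.
Check: d/dx[\frac{3 e^{- 2 x} \sin{\left(2 x \right)}}{4} + \frac{3 e^{- 2 x} \cos{\left(2 x \right)}}{4}] = - 3 e^{- 2 x} \sin{\left(2 x \right)} = f(x).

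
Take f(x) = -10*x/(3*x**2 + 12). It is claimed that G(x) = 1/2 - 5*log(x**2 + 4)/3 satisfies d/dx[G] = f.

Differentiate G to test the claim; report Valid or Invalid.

Valid - the claim checks out under differentiation.

d/dx[G] = -10*x/(3*x**2 + 12)
This equals f(x) exactly, so the claim holds.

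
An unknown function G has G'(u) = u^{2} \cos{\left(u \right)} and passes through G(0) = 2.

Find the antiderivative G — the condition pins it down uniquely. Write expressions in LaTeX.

The proposed G(u) is checked by its d/du: the result must match the given G'(u).
A general antiderivative is u^{2} \sin{\left(u \right)} + 2 u \cos{\left(u \right)} - 2 \sin{\left(u \right)} + C.
The condition gives C = 2 - (0) = 2.
So G(u) = u^{2} \sin{\left(u \right)} + 2 u \cos{\left(u \right)} - 2 \sin{\left(u \right)} + 2.
Check: d/du[u^{2} \sin{\left(u \right)} + 2 u \cos{\left(u \right)} - 2 \sin{\left(u \right)} + 2] = u^{2} \cos{\left(u \right)} = G'(u).

G(u) = u^{2} \sin{\left(u \right)} + 2 u \cos{\left(u \right)} - 2 \sin{\left(u \right)} + 2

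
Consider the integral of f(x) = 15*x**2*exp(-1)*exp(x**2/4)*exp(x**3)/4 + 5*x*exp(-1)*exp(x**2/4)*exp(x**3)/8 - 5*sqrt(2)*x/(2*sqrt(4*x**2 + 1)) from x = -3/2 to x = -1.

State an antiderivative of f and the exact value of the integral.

Antiderivative: F(x) = sqrt(2)*(-5*sqrt(4*x**2 + 1) + 5*sqrt(2)*exp(-1)*exp(x**2/4)*exp(x**3))/8; value = -5*sqrt(10)/8 - 5*exp(-61/16)/4 + 5*exp(-7/4)/4 + 5*sqrt(5)/4

The integrand splits into summands that can be handled one at a time.
F(x) = sqrt(2)*(-5*sqrt(4*x**2 + 1) + 5*sqrt(2)*exp(-1)*exp(x**2/4)*exp(x**3))/8 is an antiderivative of f.
Check: d/dx[sqrt(2)*(-5*sqrt(4*x**2 + 1) + 5*sqrt(2)*exp(-1)*exp(x**2/4)*exp(x**3))/8] = (30*x**2*sqrt(4*x**2 + 1)*exp(x**2/4)*exp(x**3) + 5*x*sqrt(4*x**2 + 1)*exp(x**2/4)*exp(x**3) - 20*sqrt(2)*exp(1)*x)*exp(-1)/(8*sqrt(4*x**2 + 1)), which equals f(x).
F(-1) = -5*sqrt(10)/8 + 5*exp(-7/4)/4; F(-3/2) = -5*sqrt(5)/4 + 5*exp(-61/16)/4.
Integral = F(-1) - F(-3/2) = -5*sqrt(10)/8 - 5*exp(-61/16)/4 + 5*exp(-7/4)/4 + 5*sqrt(5)/4.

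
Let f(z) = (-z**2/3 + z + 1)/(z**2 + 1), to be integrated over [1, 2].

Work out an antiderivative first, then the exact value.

Antiderivative: F(z) = -(2*z - 3*log(z**2 + 1) - 8*atan(z))/6; value = -pi/3 - log(2)/2 - 1/3 + log(5)/2 + 4*atan(2)/3

Whatever form F(z) takes, F'(z) = f(z) is non-negotiable.
F(z) = -(2*z - 3*log(z**2 + 1) - 8*atan(z))/6 is an antiderivative of f.
Check: d/dz[-(2*z - 3*log(z**2 + 1) - 8*atan(z))/6] = (-z**2 + 3*z + 3)/(3*z**2 + 3), which equals f(z).
F(2) = -2/3 + log(5)/2 + 4*atan(2)/3; F(1) = -1/3 + log(2)/2 + pi/3.
Integral = F(2) - F(1) = -pi/3 - log(2)/2 - 1/3 + log(5)/2 + 4*atan(2)/3.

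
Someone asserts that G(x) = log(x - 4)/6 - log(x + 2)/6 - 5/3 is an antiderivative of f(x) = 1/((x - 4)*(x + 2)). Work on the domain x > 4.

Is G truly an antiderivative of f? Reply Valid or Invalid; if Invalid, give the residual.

Valid - the claim checks out under differentiation.

d/dx[G] = 1/(x**2 - 2*x - 8)
This equals f(x) exactly, so the claim holds.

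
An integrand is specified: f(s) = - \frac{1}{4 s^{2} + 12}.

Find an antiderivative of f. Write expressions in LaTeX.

An antiderivative is F(s) = - \frac{\sqrt{3} \operatorname{atan}{\left(\frac{\sqrt{3} s}{3} \right)}}{12}.

Differentiate the proposed F(s) back; it has to land on f(s) exactly.
Check: d/ds[- \frac{\sqrt{3} \operatorname{atan}{\left(\frac{\sqrt{3} s}{3} \right)}}{12}] = - \frac{1}{4 s^{2} + 12} = f(s).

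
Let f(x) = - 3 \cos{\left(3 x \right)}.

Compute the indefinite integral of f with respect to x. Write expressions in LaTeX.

Since d/dx undoes antidifferentiation here, F'(x) = f(x) is required of F(x).
Check: d/dx[- \sin{\left(3 x \right)}] = - 3 \cos{\left(3 x \right)} = f(x).

F(x) = - \sin{\left(3 x \right)} + C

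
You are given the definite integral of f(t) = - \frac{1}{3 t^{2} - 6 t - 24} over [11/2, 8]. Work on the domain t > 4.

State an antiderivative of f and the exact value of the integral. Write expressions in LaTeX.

The denominator factors as 3 \left(t - 4\right) \left(t + 2\right); partial fractions split f into directly integrable pieces: \frac{1}{18 \left(t + 2\right)} - \frac{1}{18 \left(t - 4\right)}.
F(t) = \frac{- \log{\left(t - 4 \right)} + \log{\left(t + 2 \right)}}{18} is an antiderivative of f.
Check: d/dt[\frac{- \log{\left(t - 4 \right)} + \log{\left(t + 2 \right)}}{18}] = - \frac{1}{3 t^{2} - 6 t - 24} = f(t).
F(8) = - \frac{\log{\left(4 \right)}}{18} + \frac{\log{\left(10 \right)}}{18}; F(11/2) = - \frac{\log{\left(\frac{3}{2} \right)}}{18} + \frac{\log{\left(\frac{15}{2} \right)}}{18}.
Integral = F(8) - F(11/2) = - \frac{\log{\left(\frac{15}{2} \right)}}{18} - \frac{\log{\left(4 \right)}}{18} + \frac{\log{\left(\frac{3}{2} \right)}}{18} + \frac{\log{\left(10 \right)}}{18}.

Antiderivative: F(t) = \frac{- \log{\left(t - 4 \right)} + \log{\left(t + 2 \right)}}{18}; value = - \frac{\log{\left(\frac{15}{2} \right)}}{18} - \frac{\log{\left(4 \right)}}{18} + \frac{\log{\left(\frac{3}{2} \right)}}{18} + \frac{\log{\left(10 \right)}}{18}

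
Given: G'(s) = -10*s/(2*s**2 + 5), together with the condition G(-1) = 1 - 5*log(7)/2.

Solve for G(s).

G(s) = 1 - 5*log(2*s**2 + 5)/2

The substitution u = 2*s**2 + 5 works: G'(s) is exactly (dG/du)*(du/ds) for that inner function.
A general antiderivative is -5*log(2*s**2 + 5)/2 + C.
The condition gives C = 1 - 5*log(7)/2 - (-5*log(7)/2) = 1.
So G(s) = 1 - 5*log(2*s**2 + 5)/2.
Check: d/ds[1 - 5*log(2*s**2 + 5)/2] = -10*s/(2*s**2 + 5) = G'(s).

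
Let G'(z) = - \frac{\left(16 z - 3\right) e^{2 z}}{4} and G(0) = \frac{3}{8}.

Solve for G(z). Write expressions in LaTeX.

G(z) = - \frac{16 z e^{2 z} - 11 e^{2 z} + 8}{8}

Recognize the product-rule pattern: G'(z) = u'v + uv' with u = \frac{11}{8} - 2 z, v = e^{2 z}, so integration by parts undoes it.
A general antiderivative is \frac{\left(11 - 16 z\right) e^{2 z}}{8} + C.
The condition gives C = \frac{3}{8} - (\frac{11}{8}) = -1.
So G(z) = - \frac{16 z e^{2 z} - 11 e^{2 z} + 8}{8}.
Check: d/dz[- \frac{16 z e^{2 z} - 11 e^{2 z} + 8}{8}] = - 4 z e^{2 z} + \frac{3 e^{2 z}}{4}, which equals G'(z).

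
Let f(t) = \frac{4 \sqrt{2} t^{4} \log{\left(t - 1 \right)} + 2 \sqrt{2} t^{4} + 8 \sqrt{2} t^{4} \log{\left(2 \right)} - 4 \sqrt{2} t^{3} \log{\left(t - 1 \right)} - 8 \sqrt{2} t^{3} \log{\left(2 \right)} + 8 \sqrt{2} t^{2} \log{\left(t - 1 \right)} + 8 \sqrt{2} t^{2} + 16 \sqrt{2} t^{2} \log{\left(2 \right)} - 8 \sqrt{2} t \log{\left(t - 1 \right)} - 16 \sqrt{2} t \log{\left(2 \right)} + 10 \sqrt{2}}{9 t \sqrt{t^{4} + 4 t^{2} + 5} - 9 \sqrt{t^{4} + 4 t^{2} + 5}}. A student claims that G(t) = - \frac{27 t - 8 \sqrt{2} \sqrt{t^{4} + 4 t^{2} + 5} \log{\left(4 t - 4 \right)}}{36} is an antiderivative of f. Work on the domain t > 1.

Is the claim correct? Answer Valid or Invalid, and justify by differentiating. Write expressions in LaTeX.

d/dt[G] = \frac{16 \sqrt{2} t^{4} \log{\left(t - 1 \right)} + 8 \sqrt{2} t^{4} + 32 \sqrt{2} t^{4} \log{\left(2 \right)} - 16 \sqrt{2} t^{3} \log{\left(t - 1 \right)} - 32 \sqrt{2} t^{3} \log{\left(2 \right)} + 32 \sqrt{2} t^{2} \log{\left(t - 1 \right)} + 32 \sqrt{2} t^{2} + 64 \sqrt{2} t^{2} \log{\left(2 \right)} - 27 t \sqrt{t^{4} + 4 t^{2} + 5} - 32 \sqrt{2} t \log{\left(t - 1 \right)} - 64 \sqrt{2} t \log{\left(2 \right)} + 27 \sqrt{t^{4} + 4 t^{2} + 5} + 40 \sqrt{2}}{36 t \sqrt{t^{4} + 4 t^{2} + 5} - 36 \sqrt{t^{4} + 4 t^{2} + 5}}
d/dt[G] - f(t) = - \frac{3}{4} != 0.

Invalid: d/dt[G] - f = - \frac{3}{4}, which is not 0.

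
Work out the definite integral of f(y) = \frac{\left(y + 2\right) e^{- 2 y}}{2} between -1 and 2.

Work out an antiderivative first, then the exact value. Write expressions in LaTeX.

Antiderivative: F(y) = \frac{\left(- 2 y - 5\right) e^{- 2 y}}{8}; value = - \frac{9}{8 e^{4}} + \frac{3 e^{2}}{8}

f has the shape u'v + uv' for u = - \frac{y}{4} - \frac{5}{8} and v = e^{- 2 y} — it is the derivative of the product u*v.
F(y) = \frac{\left(- 2 y - 5\right) e^{- 2 y}}{8} is an antiderivative of f.
Check: d/dy[\frac{\left(- 2 y - 5\right) e^{- 2 y}}{8}] = \frac{\left(y + 2\right) e^{- 2 y}}{2} = f(y).
F(2) = - \frac{9}{8 e^{4}}; F(-1) = - \frac{3 e^{2}}{8}.
Integral = F(2) - F(-1) = - \frac{9}{8 e^{4}} + \frac{3 e^{2}}{8}.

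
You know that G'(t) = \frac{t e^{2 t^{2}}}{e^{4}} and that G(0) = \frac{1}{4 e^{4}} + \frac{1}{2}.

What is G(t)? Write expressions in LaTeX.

G(t) = \frac{e^{2 t^{2}}}{4 e^{4}} + \frac{1}{2}

G'(t) matches the chain-rule pattern g'(h)*h' with inner function h(t) = 2 t^{2} - 4; substituting u = h(t) collapses the integral.
A general antiderivative is \frac{e^{2 t^{2} - 4}}{4} + C.
The condition gives C = \frac{1}{4 e^{4}} + \frac{1}{2} - (\frac{1}{4 e^{4}}) = \frac{1}{2}.
So G(t) = \frac{e^{2 t^{2}}}{4 e^{4}} + \frac{1}{2}.
Check: d/dt[\frac{e^{2 t^{2}}}{4 e^{4}} + \frac{1}{2}] = \frac{t e^{2 t^{2}}}{e^{4}} = G'(t).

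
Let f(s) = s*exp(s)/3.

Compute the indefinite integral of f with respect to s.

F(s) = (s - 1)*exp(s)/3 + C

Recognize the product-rule pattern: f = u'v + uv' with u = s/3 - 1/3, v = exp(s), so integration by parts undoes it.
Check: d/ds[(s - 1)*exp(s)/3] = s*exp(s)/3 = f(s).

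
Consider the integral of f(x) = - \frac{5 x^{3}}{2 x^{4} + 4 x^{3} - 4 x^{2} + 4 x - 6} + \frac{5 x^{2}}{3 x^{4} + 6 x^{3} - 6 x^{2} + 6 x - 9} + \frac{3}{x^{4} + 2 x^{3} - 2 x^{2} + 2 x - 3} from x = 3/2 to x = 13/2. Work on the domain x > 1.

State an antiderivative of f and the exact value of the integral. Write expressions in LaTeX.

Antiderivative: F(x) = \frac{65 \log{\left(x - 1 \right)} - 513 \log{\left(x + 3 \right)} - 76 \log{\left(x^{2} + 1 \right)} - 4 \operatorname{atan}{\left(x \right)}}{240}; value = - \frac{171 \log{\left(\frac{19}{2} \right)}}{80} - \frac{19 \log{\left(\frac{173}{4} \right)}}{60} - \frac{\operatorname{atan}{\left(\frac{13}{2} \right)}}{60} + \frac{\operatorname{atan}{\left(\frac{3}{2} \right)}}{60} + \frac{13 \log{\left(2 \right)}}{48} + \frac{19 \log{\left(\frac{13}{4} \right)}}{60} + \frac{13 \log{\left(\frac{11}{2} \right)}}{48} + \frac{171 \log{\left(\frac{9}{2} \right)}}{80}

Factor the denominator (6 \left(x - 1\right) \left(x + 3\right) \left(x^{2} + 1\right)) and decompose: f = - \frac{38 x + 1}{60 \left(x^{2} + 1\right)} - \frac{171}{80 \left(x + 3\right)} + \frac{13}{48 \left(x - 1\right)}; each piece integrates to a log, atan, or power term.
F(x) = \frac{65 \log{\left(x - 1 \right)} - 513 \log{\left(x + 3 \right)} - 76 \log{\left(x^{2} + 1 \right)} - 4 \operatorname{atan}{\left(x \right)}}{240} is an antiderivative of f.
Check: d/dx[\frac{65 \log{\left(x - 1 \right)} - 513 \log{\left(x + 3 \right)} - 76 \log{\left(x^{2} + 1 \right)} - 4 \operatorname{atan}{\left(x \right)}}{240}] = \frac{- 15 x^{3} + 10 x^{2} + 18}{6 x^{4} + 12 x^{3} - 12 x^{2} + 12 x - 18}, which equals f(x).
F(13/2) = - \frac{171 \log{\left(\frac{19}{2} \right)}}{80} - \frac{19 \log{\left(\frac{173}{4} \right)}}{60} - \frac{\operatorname{atan}{\left(\frac{13}{2} \right)}}{60} + \frac{13 \log{\left(\frac{11}{2} \right)}}{48}; F(3/2) = - \frac{171 \log{\left(\frac{9}{2} \right)}}{80} - \frac{19 \log{\left(\frac{13}{4} \right)}}{60} - \frac{13 \log{\left(2 \right)}}{48} - \frac{\operatorname{atan}{\left(\frac{3}{2} \right)}}{60}.
Integral = F(13/2) - F(3/2) = - \frac{171 \log{\left(\frac{19}{2} \right)}}{80} - \frac{19 \log{\left(\frac{173}{4} \right)}}{60} - \frac{\operatorname{atan}{\left(\frac{13}{2} \right)}}{60} + \frac{\operatorname{atan}{\left(\frac{3}{2} \right)}}{60} + \frac{13 \log{\left(2 \right)}}{48} + \frac{19 \log{\left(\frac{13}{4} \right)}}{60} + \frac{13 \log{\left(\frac{11}{2} \right)}}{48} + \frac{171 \log{\left(\frac{9}{2} \right)}}{80}.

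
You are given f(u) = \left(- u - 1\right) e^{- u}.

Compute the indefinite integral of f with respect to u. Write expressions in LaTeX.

Recognize the product-rule pattern: f = v'r + vr' with v = u + 2, r = e^{- u}, so integration by parts undoes it.
Check: d/du[\left(u + 2\right) e^{- u}] = \left(- u - 1\right) e^{- u} = f(u).

F(u) = \left(u + 2\right) e^{- u} + C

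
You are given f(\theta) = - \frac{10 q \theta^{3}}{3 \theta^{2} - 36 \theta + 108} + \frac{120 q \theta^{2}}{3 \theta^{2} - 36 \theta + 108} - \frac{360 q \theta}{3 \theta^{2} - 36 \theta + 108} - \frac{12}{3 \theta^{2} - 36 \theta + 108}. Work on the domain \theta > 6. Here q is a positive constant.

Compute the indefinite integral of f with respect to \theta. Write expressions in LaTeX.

The integrand splits into summands that can be handled one at a time.
Check: d/d\theta[\frac{- 5 q \theta^{2} \left(\theta - 6\right) + 12}{3 \left(\theta - 6\right)}] = \frac{- 10 q \theta^{3} + 120 q \theta^{2} - 360 q \theta - 12}{3 \theta^{2} - 36 \theta + 108}, which equals f(\theta).

F(\theta) = \frac{- 5 q \theta^{2} \left(\theta - 6\right) + 12}{3 \left(\theta - 6\right)} + C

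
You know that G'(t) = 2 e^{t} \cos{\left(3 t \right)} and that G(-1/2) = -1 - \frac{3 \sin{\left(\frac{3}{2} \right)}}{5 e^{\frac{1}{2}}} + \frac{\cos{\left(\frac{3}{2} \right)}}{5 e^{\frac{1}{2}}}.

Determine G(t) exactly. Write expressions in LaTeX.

For G(t) to be correct, d/dt[G] must agree with the stated G'(t) identically.
A general antiderivative is \frac{3 e^{t} \sin{\left(3 t \right)}}{5} + \frac{e^{t} \cos{\left(3 t \right)}}{5} + C.
The condition gives C = -1 - \frac{3 \sin{\left(\frac{3}{2} \right)}}{5 e^{\frac{1}{2}}} + \frac{\cos{\left(\frac{3}{2} \right)}}{5 e^{\frac{1}{2}}} - (- \frac{3 \sin{\left(\frac{3}{2} \right)}}{5 e^{\frac{1}{2}}} + \frac{\cos{\left(\frac{3}{2} \right)}}{5 e^{\frac{1}{2}}}) = -1.
So G(t) = \frac{3 e^{t} \sin{\left(3 t \right)}}{5} + \frac{e^{t} \cos{\left(3 t \right)}}{5} - 1.
Check: d/dt[\frac{3 e^{t} \sin{\left(3 t \right)}}{5} + \frac{e^{t} \cos{\left(3 t \right)}}{5} - 1] = 2 e^{t} \cos{\left(3 t \right)} = G'(t).

G(t) = \frac{3 e^{t} \sin{\left(3 t \right)}}{5} + \frac{e^{t} \cos{\left(3 t \right)}}{5} - 1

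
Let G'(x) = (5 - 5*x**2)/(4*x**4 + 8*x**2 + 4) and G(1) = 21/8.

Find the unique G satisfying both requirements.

Recognize the product-rule pattern: G'(x) = u'v + uv' with u = 5*x/4, v = 1/(x**2 + 1), so integration by parts undoes it.
A general antiderivative is 5*x/(4*(x**2 + 1)) + C.
The condition gives C = 21/8 - (5/8) = 2.
So G(x) = (8*x**2 + 5*x + 8)/(4*(x**2 + 1)).
Check: d/dx[(8*x**2 + 5*x + 8)/(4*(x**2 + 1))] = (5 - 5*x**2)/(4*x**4 + 8*x**2 + 4) = G'(x).

G(x) = (8*x**2 + 5*x + 8)/(4*(x**2 + 1))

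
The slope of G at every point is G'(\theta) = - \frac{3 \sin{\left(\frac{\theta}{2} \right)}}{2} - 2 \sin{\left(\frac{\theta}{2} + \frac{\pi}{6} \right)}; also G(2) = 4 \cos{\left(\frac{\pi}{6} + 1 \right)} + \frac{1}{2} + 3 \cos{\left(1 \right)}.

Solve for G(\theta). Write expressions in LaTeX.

The integrand splits into summands that can be handled one at a time.
A general antiderivative is 3 \cos{\left(\frac{\theta}{2} \right)} + 4 \cos{\left(\frac{\theta}{2} + \frac{\pi}{6} \right)} + C.
The condition gives C = 4 \cos{\left(\frac{\pi}{6} + 1 \right)} + \frac{1}{2} + 3 \cos{\left(1 \right)} - (4 \cos{\left(\frac{\pi}{6} + 1 \right)} + 3 \cos{\left(1 \right)}) = \frac{1}{2}.
So G(\theta) = 3 \cos{\left(\frac{\theta}{2} \right)} + 4 \cos{\left(\frac{\theta}{2} + \frac{\pi}{6} \right)} + \frac{1}{2}.
Check: d/d\theta[3 \cos{\left(\frac{\theta}{2} \right)} + 4 \cos{\left(\frac{\theta}{2} + \frac{\pi}{6} \right)} + \frac{1}{2}] = - \frac{3 \sin{\left(\frac{\theta}{2} \right)}}{2} - 2 \sin{\left(\frac{\theta}{2} + \frac{\pi}{6} \right)} = G'(\theta).

G(\theta) = 3 \cos{\left(\frac{\theta}{2} \right)} + 4 \cos{\left(\frac{\theta}{2} + \frac{\pi}{6} \right)} + \frac{1}{2}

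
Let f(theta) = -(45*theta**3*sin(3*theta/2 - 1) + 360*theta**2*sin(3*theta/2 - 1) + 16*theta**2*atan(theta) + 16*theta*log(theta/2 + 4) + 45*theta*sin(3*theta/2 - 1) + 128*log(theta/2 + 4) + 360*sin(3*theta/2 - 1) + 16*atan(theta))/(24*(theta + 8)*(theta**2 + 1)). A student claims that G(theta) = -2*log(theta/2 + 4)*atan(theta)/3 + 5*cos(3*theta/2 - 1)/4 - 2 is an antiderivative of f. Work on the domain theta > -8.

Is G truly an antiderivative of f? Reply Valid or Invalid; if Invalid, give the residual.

Valid: G'(theta) = f(theta).

d/dtheta[G] = (-45*theta**3*sin(3*theta/2 - 1) - 360*theta**2*sin(3*theta/2 - 1) - 16*theta**2*atan(theta) - 16*theta*log(theta/2 + 4) - 45*theta*sin(3*theta/2 - 1) - 128*log(theta/2 + 4) - 360*sin(3*theta/2 - 1) - 16*atan(theta))/(24*theta**3 + 192*theta**2 + 24*theta + 192)
This equals f(theta) exactly, so the claim holds.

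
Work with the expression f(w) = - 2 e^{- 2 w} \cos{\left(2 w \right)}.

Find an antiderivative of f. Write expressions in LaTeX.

An antiderivative is F(w) = \frac{\left(- \sin{\left(2 w \right)} + \cos{\left(2 w \right)}\right) e^{- 2 w}}{2}.

Recover f(w) by differentiating a candidate F(w); any mismatch rules it out.
Check: d/dw[\frac{\left(- \sin{\left(2 w \right)} + \cos{\left(2 w \right)}\right) e^{- 2 w}}{2}] = - 2 e^{- 2 w} \cos{\left(2 w \right)} = f(w).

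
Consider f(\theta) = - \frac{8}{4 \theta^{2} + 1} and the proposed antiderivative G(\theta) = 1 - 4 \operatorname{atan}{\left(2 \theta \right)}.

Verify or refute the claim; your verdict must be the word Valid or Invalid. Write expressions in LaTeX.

Valid - differentiating G returns exactly f.

d/d\theta[G] = - \frac{8}{4 \theta^{2} + 1}
This equals f(\theta) exactly, so the claim holds.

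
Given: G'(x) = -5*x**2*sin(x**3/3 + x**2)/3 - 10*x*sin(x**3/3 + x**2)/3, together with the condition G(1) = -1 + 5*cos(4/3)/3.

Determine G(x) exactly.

G'(x) matches the chain-rule pattern g'(h)*h' with inner function h(x) = x**3/3 + x**2; substituting u = h(x) collapses the integral.
A general antiderivative is 5*cos(x**3/3 + x**2)/3 + C.
The condition gives C = -1 + 5*cos(4/3)/3 - (5*cos(4/3)/3) = -1.
So G(x) = 5*cos(x**3/3 + x**2)/3 - 1.
Check: d/dx[5*cos(x**3/3 + x**2)/3 - 1] = -5*x**2*sin(x**3/3 + x**2)/3 - 10*x*sin(x**3/3 + x**2)/3 = G'(x).

G(x) = 5*cos(x**3/3 + x**2)/3 - 1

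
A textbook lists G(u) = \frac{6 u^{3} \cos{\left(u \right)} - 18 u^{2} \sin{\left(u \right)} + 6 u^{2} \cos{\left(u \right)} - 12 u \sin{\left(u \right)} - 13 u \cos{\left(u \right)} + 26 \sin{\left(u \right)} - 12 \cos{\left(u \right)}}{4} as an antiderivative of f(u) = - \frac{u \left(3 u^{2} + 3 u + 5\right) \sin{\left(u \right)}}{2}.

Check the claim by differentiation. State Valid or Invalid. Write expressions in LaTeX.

Invalid: d/du[G] - f = - \frac{13 u \sin{\left(u \right)}}{4} + \frac{13 \cos{\left(u \right)}}{4}, which is not 0.

d/du[G] = - \frac{3 u^{3} \sin{\left(u \right)}}{2} - \frac{3 u^{2} \sin{\left(u \right)}}{2} - \frac{23 u \sin{\left(u \right)}}{4} + \frac{13 \cos{\left(u \right)}}{4}
d/du[G] - f(u) = - \frac{13 u \sin{\left(u \right)}}{4} + \frac{13 \cos{\left(u \right)}}{4} != 0.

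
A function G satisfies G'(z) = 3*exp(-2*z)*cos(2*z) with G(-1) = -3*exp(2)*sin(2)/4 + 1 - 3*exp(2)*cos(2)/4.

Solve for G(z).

G(z) = (4*exp(2*z) + 3*sin(2*z) - 3*cos(2*z))*exp(-2*z)/4

Any candidate G(z) must reproduce the stated G'(z) exactly.
A general antiderivative is 3*exp(-2*z)*sin(2*z)/4 - 3*exp(-2*z)*cos(2*z)/4 + C.
The condition gives C = -3*exp(2)*sin(2)/4 + 1 - 3*exp(2)*cos(2)/4 - (-3*exp(2)*sin(2)/4 - 3*exp(2)*cos(2)/4) = 1.
So G(z) = (4*exp(2*z) + 3*sin(2*z) - 3*cos(2*z))*exp(-2*z)/4.
Check: d/dz[(4*exp(2*z) + 3*sin(2*z) - 3*cos(2*z))*exp(-2*z)/4] = 3*exp(-2*z)*cos(2*z) = G'(z).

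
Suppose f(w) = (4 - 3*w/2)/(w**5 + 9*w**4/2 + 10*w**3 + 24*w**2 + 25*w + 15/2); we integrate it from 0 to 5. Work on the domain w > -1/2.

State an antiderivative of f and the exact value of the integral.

The denominator factors as (w + 1)*(w + 3)*(2*w + 1)*(w**2 + 5); partial fractions split f into directly integrable pieces: (3*w - 8)/(42*(w**2 + 5)) + 152/(105*(2*w + 1)) + 17/(140*(w + 3)) - 11/(12*(w + 1)).
F(w) = 76*log(w + 1/2)/105 - 11*log(w + 1)/12 + 17*log(w + 3)/140 + log(w**2 + 5)/28 - 4*sqrt(5)*atan(sqrt(5)*w/5)/105 is an antiderivative of f.
Check: d/dw[76*log(w + 1/2)/105 - 11*log(w + 1)/12 + 17*log(w + 3)/140 + log(w**2 + 5)/28 - 4*sqrt(5)*atan(sqrt(5)*w/5)/105] = (8 - 3*w)/(2*w**5 + 9*w**4 + 20*w**3 + 48*w**2 + 50*w + 15), which equals f(w).
F(5) = -11*log(6)/12 - 4*sqrt(5)*atan(sqrt(5))/105 + log(30)/28 + 17*log(8)/140 + 76*log(11/2)/105; F(0) = -76*log(2)/105 + log(5)/28 + 17*log(3)/140.
Integral = F(5) - F(0) = -11*log(6)/12 - 17*log(3)/140 - 4*sqrt(5)*atan(sqrt(5))/105 - log(5)/28 + log(30)/28 + 17*log(8)/140 + 76*log(2)/105 + 76*log(11/2)/105.

Antiderivative: F(w) = 76*log(w + 1/2)/105 - 11*log(w + 1)/12 + 17*log(w + 3)/140 + log(w**2 + 5)/28 - 4*sqrt(5)*atan(sqrt(5)*w/5)/105; value = -11*log(6)/12 - 17*log(3)/140 - 4*sqrt(5)*atan(sqrt(5))/105 - log(5)/28 + log(30)/28 + 17*log(8)/140 + 76*log(2)/105 + 76*log(11/2)/105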